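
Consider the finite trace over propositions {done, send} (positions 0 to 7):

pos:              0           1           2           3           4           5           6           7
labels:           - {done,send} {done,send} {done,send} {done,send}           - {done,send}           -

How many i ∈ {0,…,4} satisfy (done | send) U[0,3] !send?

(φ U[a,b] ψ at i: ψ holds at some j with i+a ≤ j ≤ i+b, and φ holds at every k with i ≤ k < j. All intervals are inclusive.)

4

Evaluate at each i in [0,4]:
  i=0: ✓ (rhs at j=0)
  i=1: ✗ (no rhs in [1,4])
  i=2: ✓ (rhs at j=5; lhs holds on [2,4])
  i=3: ✓ (rhs at j=5; lhs holds on [3,4])
  i=4: ✓ (rhs at j=5; lhs holds on [4,4])
Positions where it holds: {0, 2, 3, 4} → 4.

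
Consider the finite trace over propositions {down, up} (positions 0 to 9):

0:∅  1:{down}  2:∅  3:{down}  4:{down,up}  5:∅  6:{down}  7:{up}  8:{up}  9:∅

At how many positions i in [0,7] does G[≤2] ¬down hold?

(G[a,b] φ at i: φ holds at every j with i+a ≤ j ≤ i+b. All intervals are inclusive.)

1

Evaluate at each i in [0,7]:
  i=0: ✗ (fails at j=1)
  i=1: ✗ (fails at j=1)
  i=2: ✗ (fails at j=3)
  i=3: ✗ (fails at j=3)
  i=4: ✗ (fails at j=4)
  i=5: ✗ (fails at j=6)
  i=6: ✗ (fails at j=6)
  i=7: ✓ (all of [7,9])
Positions where it holds: {7} → 1.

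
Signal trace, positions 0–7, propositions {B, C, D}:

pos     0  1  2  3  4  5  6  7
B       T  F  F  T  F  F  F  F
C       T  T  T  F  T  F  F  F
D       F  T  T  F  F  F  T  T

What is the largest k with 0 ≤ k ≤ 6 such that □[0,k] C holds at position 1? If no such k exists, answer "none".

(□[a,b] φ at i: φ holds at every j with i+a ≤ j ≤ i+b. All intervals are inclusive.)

1

C must hold from j=1 onward; find where it first fails.
  j=1: holds
  j=2: holds
  j=3: fails
Holds on [1,2], so largest k = 1.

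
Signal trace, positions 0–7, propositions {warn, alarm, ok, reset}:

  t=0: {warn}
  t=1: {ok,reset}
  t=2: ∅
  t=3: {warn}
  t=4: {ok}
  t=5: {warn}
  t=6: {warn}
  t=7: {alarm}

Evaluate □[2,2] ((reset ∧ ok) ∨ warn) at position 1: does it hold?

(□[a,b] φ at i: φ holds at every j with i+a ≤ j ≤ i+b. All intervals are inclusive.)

True

Check ((reset ∧ ok) ∨ warn) at every j in [3,3]:
  j=3: true
All positions satisfy it → formula holds.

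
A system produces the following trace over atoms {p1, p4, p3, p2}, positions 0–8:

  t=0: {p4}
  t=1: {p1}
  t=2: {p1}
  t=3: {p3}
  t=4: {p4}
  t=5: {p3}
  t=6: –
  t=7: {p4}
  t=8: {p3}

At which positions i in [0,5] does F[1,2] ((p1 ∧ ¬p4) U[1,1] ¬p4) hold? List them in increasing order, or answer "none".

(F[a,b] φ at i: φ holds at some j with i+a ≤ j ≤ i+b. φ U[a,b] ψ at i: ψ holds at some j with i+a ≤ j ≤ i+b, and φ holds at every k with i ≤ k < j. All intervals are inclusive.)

0, 1

Evaluate at each i in [0,5]:
  i=0: ✓ (witness j=1)
  i=1: ✓ (witness j=2)
  i=2: ✗ (none in [3,4])
  i=3: ✗ (none in [4,5])
  i=4: ✗ (none in [5,6])
  i=5: ✗ (none in [6,7])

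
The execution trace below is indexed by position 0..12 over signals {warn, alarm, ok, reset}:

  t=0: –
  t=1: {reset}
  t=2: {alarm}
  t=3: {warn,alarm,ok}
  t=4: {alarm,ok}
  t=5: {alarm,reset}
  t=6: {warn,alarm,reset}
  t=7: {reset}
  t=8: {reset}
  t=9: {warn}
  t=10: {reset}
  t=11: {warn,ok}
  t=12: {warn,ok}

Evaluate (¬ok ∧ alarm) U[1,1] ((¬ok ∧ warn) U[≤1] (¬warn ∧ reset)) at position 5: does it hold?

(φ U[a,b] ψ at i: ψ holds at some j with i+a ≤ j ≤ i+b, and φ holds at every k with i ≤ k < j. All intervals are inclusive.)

Yes

Need some j in [6,6] with ((¬ok ∧ warn) U[≤1] (¬warn ∧ reset)), and (¬ok ∧ alarm) at every k in [5,j-1].
  j=6: ((¬ok ∧ warn) U[≤1] (¬warn ∧ reset)) holds; (¬ok ∧ alarm) holds at every k in [5,5] → satisfied.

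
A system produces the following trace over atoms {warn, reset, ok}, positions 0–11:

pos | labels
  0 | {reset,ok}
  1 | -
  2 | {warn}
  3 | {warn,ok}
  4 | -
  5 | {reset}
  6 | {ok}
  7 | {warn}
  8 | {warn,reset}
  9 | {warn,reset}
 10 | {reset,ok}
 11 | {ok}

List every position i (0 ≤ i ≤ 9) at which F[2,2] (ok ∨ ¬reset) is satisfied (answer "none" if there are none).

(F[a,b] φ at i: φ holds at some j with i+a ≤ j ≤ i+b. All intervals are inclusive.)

Evaluate at each i in [0,9]:
  i=0: ✓ (witness j=2)
  i=1: ✓ (witness j=3)
  i=2: ✓ (witness j=4)
  i=3: ✗ (none in [5,5])
  i=4: ✓ (witness j=6)
  i=5: ✓ (witness j=7)
  i=6: ✗ (none in [8,8])
  i=7: ✗ (none in [9,9])
  i=8: ✓ (witness j=10)
  i=9: ✓ (witness j=11)

0, 1, 2, 4, 5, 8, 9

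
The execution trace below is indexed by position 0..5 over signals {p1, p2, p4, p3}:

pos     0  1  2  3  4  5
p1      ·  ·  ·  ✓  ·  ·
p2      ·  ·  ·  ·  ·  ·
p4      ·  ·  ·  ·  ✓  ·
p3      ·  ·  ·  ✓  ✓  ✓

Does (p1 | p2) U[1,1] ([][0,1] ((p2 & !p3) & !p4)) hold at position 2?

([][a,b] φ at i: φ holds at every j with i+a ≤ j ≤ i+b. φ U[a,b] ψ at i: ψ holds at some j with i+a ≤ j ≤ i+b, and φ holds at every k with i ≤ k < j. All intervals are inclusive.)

No

Need some j in [3,3] with [][0,1] ((p2 & !p3) & !p4), and (p1 | p2) at every k in [2,j-1].
  j=3: [][0,1] ((p2 & !p3) & !p4) — fails at 3.
No j in the window works → until fails.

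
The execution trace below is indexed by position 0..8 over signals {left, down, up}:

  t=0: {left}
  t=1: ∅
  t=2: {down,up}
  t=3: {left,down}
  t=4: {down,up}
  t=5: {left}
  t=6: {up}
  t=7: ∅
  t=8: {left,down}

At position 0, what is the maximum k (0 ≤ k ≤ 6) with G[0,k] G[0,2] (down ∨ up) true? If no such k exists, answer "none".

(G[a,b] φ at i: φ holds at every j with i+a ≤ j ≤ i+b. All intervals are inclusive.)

G[0,2] (down ∨ up) must hold from j=0 onward; find where it first fails.
  j=0: fails → no k works.

none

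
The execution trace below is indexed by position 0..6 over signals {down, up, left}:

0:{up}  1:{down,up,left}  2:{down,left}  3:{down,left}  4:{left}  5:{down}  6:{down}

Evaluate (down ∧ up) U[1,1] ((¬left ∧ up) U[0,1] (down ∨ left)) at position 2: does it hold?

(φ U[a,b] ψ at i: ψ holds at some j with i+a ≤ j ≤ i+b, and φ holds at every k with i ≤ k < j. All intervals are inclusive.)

Need some j in [3,3] with ((¬left ∧ up) U[0,1] (down ∨ left)), and (down ∧ up) at every k in [2,j-1].
  j=3: ((¬left ∧ up) U[0,1] (down ∨ left)) holds, but (down ∧ up) fails at k=2 → not this j.
No j in the window works → until fails.

False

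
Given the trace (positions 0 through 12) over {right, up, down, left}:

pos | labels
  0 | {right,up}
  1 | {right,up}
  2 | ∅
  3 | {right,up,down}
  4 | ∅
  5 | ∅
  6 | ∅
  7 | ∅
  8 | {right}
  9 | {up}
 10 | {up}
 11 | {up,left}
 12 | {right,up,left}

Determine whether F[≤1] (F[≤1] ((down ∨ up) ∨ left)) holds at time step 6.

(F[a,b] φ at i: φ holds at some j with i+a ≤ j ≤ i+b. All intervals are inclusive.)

Does not hold

Check F[≤1] ((down ∨ up) ∨ left) at each j in [6,7]:
  j=6: fails (none in [6,7])
  j=7: fails (none in [7,8])
No position in the window satisfies it → formula fails.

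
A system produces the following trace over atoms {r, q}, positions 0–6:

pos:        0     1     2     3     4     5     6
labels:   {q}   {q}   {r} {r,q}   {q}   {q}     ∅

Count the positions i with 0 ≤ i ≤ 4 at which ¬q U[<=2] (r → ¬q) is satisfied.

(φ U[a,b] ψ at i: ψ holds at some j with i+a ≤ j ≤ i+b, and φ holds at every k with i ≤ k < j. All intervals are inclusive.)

Evaluate at each i in [0,4]:
  i=0: ✓ (rhs at j=0)
  i=1: ✓ (rhs at j=1)
  i=2: ✓ (rhs at j=2)
  i=3: ✗ (lhs fails at k=3 before rhs at j=4)
  i=4: ✓ (rhs at j=4)
Positions where it holds: {0, 1, 2, 4} → 4.

4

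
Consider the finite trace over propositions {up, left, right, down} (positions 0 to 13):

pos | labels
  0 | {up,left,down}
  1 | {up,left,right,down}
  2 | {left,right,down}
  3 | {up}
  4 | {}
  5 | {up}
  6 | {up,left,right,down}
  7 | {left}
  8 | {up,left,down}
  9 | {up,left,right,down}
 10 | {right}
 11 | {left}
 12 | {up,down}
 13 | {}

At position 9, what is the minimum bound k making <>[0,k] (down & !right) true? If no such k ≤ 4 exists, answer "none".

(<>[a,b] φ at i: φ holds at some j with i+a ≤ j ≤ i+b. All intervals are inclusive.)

3

Scan j = 9,10,… for (down & !right):
  j=9: fails
  j=10: fails
  j=11: fails
  j=12: holds
First hit at j=12, so smallest k = 12-9 = 3.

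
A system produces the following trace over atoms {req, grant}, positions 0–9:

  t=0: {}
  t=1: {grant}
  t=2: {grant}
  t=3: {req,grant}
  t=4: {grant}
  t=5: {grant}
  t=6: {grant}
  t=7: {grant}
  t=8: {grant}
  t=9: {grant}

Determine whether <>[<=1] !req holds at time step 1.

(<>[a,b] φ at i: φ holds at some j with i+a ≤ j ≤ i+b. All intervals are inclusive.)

Check !req at each j in [1,2]:
  j=1: true
  j=2: true
Found at j=1 → formula holds.

Holds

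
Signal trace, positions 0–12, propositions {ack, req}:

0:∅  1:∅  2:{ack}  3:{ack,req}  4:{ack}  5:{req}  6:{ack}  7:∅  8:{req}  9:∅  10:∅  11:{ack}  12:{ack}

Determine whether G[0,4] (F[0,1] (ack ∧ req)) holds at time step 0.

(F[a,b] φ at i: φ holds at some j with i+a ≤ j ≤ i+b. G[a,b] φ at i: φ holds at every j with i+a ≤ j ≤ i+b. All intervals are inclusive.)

Check F[0,1] (ack ∧ req) at every j in [0,4]:
  j=0: fails (none in [0,1])
  j=1: fails (none in [1,2])
  j=2: holds (witness at 3)
  j=3: holds (witness at 3)
  j=4: fails (none in [4,5])
Fails at j=0 → formula fails.

Does not hold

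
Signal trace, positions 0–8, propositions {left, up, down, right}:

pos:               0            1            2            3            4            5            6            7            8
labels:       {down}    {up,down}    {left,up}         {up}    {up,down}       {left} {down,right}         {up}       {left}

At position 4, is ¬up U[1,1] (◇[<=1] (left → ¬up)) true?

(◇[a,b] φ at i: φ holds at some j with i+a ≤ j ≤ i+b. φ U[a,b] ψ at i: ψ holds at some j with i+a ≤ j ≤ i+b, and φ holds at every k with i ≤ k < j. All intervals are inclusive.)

No

Need some j in [5,5] with ◇[<=1] (left → ¬up), and ¬up at every k in [4,j-1].
  j=5: ◇[<=1] (left → ¬up) holds, but ¬up fails at k=4 → not this j.
No j in the window works → until fails.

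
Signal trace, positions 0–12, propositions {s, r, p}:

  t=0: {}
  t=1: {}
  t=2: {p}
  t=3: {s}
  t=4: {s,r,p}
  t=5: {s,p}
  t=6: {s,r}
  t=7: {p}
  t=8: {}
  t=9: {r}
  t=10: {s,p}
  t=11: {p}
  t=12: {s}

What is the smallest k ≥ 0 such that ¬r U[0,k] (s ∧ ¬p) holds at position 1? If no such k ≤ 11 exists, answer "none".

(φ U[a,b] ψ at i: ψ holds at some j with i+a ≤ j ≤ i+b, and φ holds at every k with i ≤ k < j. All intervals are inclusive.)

Need earliest j ≥ 1 with (s ∧ ¬p), and ¬r at every k in [1,j-1].
  j=1: rhs fails.
  j=2: rhs fails.
  j=3: rhs holds; lhs holds on [1,2]. k = 2.

2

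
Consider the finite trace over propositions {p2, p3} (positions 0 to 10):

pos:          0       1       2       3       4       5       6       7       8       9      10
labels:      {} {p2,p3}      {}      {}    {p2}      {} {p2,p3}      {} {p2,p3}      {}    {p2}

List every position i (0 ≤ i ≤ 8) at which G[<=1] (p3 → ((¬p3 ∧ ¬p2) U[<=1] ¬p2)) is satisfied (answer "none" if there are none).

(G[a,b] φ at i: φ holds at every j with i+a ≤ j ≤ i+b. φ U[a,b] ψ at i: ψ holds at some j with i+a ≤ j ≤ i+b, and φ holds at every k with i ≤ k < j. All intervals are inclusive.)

Evaluate at each i in [0,8]:
  i=0: ✗ (fails at j=1)
  i=1: ✗ (fails at j=1)
  i=2: ✓ (all of [2,3])
  i=3: ✓ (all of [3,4])
  i=4: ✓ (all of [4,5])
  i=5: ✗ (fails at j=6)
  i=6: ✗ (fails at j=6)
  i=7: ✗ (fails at j=8)
  i=8: ✗ (fails at j=8)

2, 3, 4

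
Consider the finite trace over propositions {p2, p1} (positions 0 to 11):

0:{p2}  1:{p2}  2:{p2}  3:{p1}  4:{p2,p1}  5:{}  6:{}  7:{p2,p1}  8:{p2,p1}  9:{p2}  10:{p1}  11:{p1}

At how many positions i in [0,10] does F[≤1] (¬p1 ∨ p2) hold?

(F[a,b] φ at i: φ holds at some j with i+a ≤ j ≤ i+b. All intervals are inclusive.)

Evaluate at each i in [0,10]:
  i=0: ✓ (witness j=0)
  i=1: ✓ (witness j=1)
  i=2: ✓ (witness j=2)
  i=3: ✓ (witness j=4)
  i=4: ✓ (witness j=4)
  i=5: ✓ (witness j=5)
  i=6: ✓ (witness j=6)
  i=7: ✓ (witness j=7)
  i=8: ✓ (witness j=8)
  i=9: ✓ (witness j=9)
  i=10: ✗ (none in [10,11])
Positions where it holds: {0, 1, 2, 3, 4, 5, 6, 7, 8, 9} → 10.

10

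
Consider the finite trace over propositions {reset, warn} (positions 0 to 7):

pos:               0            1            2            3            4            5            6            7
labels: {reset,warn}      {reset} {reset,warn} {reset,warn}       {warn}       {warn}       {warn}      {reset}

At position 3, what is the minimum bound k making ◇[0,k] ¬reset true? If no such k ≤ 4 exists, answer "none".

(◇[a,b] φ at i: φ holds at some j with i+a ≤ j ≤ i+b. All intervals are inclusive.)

Scan j = 3,4,… for ¬reset:
  j=3: fails
  j=4: holds
First hit at j=4, so smallest k = 4-3 = 1.

1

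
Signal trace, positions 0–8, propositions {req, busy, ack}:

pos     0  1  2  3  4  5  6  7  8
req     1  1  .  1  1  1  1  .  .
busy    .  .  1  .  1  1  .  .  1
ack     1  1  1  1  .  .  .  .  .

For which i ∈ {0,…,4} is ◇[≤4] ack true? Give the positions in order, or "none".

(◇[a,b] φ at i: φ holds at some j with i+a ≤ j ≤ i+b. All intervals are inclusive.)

0, 1, 2, 3

Evaluate at each i in [0,4]:
  i=0: ✓ (witness j=0)
  i=1: ✓ (witness j=1)
  i=2: ✓ (witness j=2)
  i=3: ✓ (witness j=3)
  i=4: ✗ (none in [4,8])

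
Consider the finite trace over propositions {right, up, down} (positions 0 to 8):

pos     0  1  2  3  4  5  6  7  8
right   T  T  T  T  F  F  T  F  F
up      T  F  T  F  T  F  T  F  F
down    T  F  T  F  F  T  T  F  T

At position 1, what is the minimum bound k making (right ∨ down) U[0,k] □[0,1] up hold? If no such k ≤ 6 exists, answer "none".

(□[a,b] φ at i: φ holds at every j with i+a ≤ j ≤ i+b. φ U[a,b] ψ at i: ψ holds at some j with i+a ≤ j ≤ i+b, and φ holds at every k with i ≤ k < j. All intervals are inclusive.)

none

Need earliest j ≥ 1 with □[0,1] up, and (right ∨ down) at every k in [1,j-1].
  j=1: rhs fails.
  j=2: rhs fails.
  j=3: rhs fails.
  j=4: rhs fails.
  j=5: rhs fails.
  j=6: rhs fails.
  j=7: rhs fails.
No witness within the range → none.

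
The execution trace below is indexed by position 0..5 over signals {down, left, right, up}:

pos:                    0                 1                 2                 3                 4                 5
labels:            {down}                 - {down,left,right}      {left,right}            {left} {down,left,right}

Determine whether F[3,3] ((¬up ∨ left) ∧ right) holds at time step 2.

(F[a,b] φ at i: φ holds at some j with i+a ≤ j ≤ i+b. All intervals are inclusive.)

Holds

Check ((¬up ∨ left) ∧ right) at each j in [5,5]:
  j=5: true
Found at j=5 → formula holds.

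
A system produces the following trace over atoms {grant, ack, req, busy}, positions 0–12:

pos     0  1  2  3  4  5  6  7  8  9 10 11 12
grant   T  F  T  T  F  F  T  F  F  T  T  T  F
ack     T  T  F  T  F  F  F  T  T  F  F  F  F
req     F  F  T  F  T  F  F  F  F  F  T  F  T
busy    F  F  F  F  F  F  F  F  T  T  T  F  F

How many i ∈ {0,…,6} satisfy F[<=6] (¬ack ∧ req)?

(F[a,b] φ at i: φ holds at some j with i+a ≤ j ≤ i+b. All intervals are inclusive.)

Evaluate at each i in [0,6]:
  i=0: ✓ (witness j=2)
  i=1: ✓ (witness j=2)
  i=2: ✓ (witness j=2)
  i=3: ✓ (witness j=4)
  i=4: ✓ (witness j=4)
  i=5: ✓ (witness j=10)
  i=6: ✓ (witness j=10)
Positions where it holds: {0, 1, 2, 3, 4, 5, 6} → 7.

7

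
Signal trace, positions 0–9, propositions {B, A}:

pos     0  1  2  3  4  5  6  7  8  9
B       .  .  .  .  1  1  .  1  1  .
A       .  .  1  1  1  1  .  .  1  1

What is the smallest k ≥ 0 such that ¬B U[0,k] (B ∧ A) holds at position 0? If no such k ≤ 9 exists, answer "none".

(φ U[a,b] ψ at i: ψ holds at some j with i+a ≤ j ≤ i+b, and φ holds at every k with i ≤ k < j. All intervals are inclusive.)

4

Need earliest j ≥ 0 with (B ∧ A), and ¬B at every k in [0,j-1].
  j=0: rhs fails.
  j=1: rhs fails.
  j=2: rhs fails.
  j=3: rhs fails.
  j=4: rhs holds; lhs holds on [0,3]. k = 4.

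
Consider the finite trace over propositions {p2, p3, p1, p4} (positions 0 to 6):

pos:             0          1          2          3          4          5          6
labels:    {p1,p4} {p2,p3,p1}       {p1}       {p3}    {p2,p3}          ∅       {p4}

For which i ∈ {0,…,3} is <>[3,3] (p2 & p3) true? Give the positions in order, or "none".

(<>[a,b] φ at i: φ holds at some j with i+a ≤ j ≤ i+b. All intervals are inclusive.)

Evaluate at each i in [0,3]:
  i=0: ✗ (none in [3,3])
  i=1: ✓ (witness j=4)
  i=2: ✗ (none in [5,5])
  i=3: ✗ (none in [6,6])

1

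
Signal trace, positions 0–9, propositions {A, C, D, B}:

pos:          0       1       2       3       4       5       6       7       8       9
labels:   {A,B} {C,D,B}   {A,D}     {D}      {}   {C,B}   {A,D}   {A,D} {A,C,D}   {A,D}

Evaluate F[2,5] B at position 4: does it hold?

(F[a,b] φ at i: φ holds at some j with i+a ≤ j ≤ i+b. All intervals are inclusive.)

False

Check B at each j in [6,9]:
  j=6: false
  j=7: false
  j=8: false
  j=9: false
No position in the window satisfies it → formula fails.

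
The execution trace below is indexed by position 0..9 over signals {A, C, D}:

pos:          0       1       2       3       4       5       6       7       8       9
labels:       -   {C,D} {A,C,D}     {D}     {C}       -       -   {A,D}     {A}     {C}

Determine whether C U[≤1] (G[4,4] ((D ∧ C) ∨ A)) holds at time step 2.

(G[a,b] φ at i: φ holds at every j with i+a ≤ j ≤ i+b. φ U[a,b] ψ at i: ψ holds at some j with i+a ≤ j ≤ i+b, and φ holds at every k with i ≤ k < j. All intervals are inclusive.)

Yes

Need some j in [2,3] with G[4,4] ((D ∧ C) ∨ A), and C at every k in [2,j-1].
  j=2: G[4,4] ((D ∧ C) ∨ A) — fails at 6.
  j=3: G[4,4] ((D ∧ C) ∨ A) holds; C holds at every k in [2,2] → satisfied.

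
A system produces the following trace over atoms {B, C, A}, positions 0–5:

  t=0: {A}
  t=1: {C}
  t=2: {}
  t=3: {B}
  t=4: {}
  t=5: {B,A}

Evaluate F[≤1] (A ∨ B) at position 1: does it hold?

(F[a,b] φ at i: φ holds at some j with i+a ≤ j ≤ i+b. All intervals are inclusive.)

Check (A ∨ B) at each j in [1,2]:
  j=1: false
  j=2: false
No position in the window satisfies it → formula fails.

No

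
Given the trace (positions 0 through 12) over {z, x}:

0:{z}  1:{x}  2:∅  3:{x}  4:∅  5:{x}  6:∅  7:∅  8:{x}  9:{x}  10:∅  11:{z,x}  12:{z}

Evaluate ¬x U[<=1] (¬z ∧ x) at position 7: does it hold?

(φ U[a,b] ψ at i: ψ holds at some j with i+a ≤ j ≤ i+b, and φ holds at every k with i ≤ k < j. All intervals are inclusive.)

Holds

Need some j in [7,8] with (¬z ∧ x), and ¬x at every k in [7,j-1].
  j=7: (¬z ∧ x) false.
  j=8: (¬z ∧ x) holds; ¬x holds at every k in [7,7] → satisfied.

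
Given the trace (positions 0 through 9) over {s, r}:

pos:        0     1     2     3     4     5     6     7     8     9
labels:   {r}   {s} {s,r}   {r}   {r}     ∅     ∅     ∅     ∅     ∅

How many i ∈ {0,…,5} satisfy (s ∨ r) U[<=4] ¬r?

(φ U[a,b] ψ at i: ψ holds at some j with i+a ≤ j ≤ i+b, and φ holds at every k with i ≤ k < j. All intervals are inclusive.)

Evaluate at each i in [0,5]:
  i=0: ✓ (rhs at j=1; lhs holds on [0,0])
  i=1: ✓ (rhs at j=1)
  i=2: ✓ (rhs at j=5; lhs holds on [2,4])
  i=3: ✓ (rhs at j=5; lhs holds on [3,4])
  i=4: ✓ (rhs at j=5; lhs holds on [4,4])
  i=5: ✓ (rhs at j=5)
Positions where it holds: {0, 1, 2, 3, 4, 5} → 6.

6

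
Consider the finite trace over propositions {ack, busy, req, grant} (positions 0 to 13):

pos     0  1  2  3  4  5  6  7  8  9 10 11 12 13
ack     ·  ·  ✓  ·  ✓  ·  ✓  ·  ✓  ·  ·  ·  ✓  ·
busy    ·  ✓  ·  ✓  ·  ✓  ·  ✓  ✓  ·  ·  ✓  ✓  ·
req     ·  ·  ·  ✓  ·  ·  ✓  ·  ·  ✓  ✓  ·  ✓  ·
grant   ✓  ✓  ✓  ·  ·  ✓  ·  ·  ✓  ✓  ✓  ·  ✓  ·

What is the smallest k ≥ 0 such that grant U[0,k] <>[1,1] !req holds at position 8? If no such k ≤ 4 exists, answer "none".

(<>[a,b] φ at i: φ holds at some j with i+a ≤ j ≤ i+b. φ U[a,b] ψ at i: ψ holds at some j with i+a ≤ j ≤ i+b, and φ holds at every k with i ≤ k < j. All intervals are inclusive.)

Need earliest j ≥ 8 with <>[1,1] !req, and grant at every k in [8,j-1].
  j=8: rhs fails.
  j=9: rhs fails.
  j=10: rhs holds; lhs holds on [8,9]. k = 2.

2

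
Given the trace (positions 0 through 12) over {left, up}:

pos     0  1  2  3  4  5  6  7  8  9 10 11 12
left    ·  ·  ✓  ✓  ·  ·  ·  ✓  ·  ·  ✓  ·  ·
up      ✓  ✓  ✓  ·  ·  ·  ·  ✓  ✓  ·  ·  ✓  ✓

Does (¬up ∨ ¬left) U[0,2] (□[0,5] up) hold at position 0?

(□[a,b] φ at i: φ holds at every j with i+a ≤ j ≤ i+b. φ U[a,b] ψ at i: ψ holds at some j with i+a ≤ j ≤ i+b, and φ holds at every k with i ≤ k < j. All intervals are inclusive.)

False

Need some j in [0,2] with □[0,5] up, and (¬up ∨ ¬left) at every k in [0,j-1].
  j=0: □[0,5] up — fails at 3.
  j=1: □[0,5] up — fails at 3.
  j=2: □[0,5] up — fails at 3.
No j in the window works → until fails.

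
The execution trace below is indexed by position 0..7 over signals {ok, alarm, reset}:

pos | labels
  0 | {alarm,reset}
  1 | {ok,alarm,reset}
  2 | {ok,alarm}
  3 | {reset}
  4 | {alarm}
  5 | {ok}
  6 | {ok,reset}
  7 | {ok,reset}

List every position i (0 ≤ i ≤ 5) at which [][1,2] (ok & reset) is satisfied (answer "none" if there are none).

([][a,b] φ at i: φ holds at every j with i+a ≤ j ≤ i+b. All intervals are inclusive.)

5

Evaluate at each i in [0,5]:
  i=0: ✗ (fails at j=2)
  i=1: ✗ (fails at j=2)
  i=2: ✗ (fails at j=3)
  i=3: ✗ (fails at j=4)
  i=4: ✗ (fails at j=5)
  i=5: ✓ (all of [6,7])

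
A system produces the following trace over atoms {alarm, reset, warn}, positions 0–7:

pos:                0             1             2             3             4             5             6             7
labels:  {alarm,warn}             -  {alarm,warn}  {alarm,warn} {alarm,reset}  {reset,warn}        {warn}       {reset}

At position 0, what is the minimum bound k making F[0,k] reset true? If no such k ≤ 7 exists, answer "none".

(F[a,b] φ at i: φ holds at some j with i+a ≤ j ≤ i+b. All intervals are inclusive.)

Scan j = 0,1,… for reset:
  j=0: fails
  j=1: fails
  j=2: fails
  j=3: fails
  j=4: holds
First hit at j=4, so smallest k = 4-0 = 4.

4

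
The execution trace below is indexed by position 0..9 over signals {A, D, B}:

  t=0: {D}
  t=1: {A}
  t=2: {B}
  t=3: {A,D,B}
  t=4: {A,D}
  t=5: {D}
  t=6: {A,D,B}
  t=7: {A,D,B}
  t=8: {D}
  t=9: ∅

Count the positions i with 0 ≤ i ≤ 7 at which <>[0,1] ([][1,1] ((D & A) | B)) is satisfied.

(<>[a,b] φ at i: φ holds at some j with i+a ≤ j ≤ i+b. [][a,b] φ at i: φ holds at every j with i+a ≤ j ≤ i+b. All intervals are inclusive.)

7

Evaluate at each i in [0,7]:
  i=0: ✓ (witness j=1)
  i=1: ✓ (witness j=1)
  i=2: ✓ (witness j=2)
  i=3: ✓ (witness j=3)
  i=4: ✓ (witness j=5)
  i=5: ✓ (witness j=5)
  i=6: ✓ (witness j=6)
  i=7: ✗ (none in [7,8])
Positions where it holds: {0, 1, 2, 3, 4, 5, 6} → 7.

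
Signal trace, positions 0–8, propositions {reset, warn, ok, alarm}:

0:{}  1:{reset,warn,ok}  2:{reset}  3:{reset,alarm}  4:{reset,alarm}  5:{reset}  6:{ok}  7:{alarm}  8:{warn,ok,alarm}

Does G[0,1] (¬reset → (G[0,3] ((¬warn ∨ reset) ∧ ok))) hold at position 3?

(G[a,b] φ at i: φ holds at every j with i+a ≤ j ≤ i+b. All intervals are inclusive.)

Check (¬reset → (G[0,3] ((¬warn ∨ reset) ∧ ok))) at every j in [3,4]:
  j=3: antecedent false → ✓
  j=4: antecedent false → ✓
All positions satisfy it → formula holds.

Yes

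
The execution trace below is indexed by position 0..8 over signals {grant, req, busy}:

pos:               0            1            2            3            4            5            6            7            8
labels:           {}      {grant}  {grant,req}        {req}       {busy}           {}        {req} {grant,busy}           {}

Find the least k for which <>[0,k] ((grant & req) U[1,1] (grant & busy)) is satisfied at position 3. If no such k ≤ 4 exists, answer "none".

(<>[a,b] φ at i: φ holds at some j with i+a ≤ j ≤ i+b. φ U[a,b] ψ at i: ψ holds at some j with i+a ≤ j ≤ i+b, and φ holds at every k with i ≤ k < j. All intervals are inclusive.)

none

Scan j = 3,4,… for ((grant & req) U[1,1] (grant & busy)):
  j=3: fails
  j=4: fails
  j=5: fails
  j=6: fails
  j=7: fails
No j in [3,7] satisfies it → none.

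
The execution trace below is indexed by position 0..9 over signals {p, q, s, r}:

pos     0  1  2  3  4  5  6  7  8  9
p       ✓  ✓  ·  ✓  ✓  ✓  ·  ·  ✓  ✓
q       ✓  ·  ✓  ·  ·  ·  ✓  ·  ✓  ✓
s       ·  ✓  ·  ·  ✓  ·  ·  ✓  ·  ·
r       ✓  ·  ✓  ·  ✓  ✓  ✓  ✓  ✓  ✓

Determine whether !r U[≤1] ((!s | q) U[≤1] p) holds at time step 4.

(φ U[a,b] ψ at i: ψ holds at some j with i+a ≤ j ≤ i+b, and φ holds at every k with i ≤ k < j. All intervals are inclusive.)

Need some j in [4,5] with ((!s | q) U[≤1] p), and !r at every k in [4,j-1].
  j=4: ((!s | q) U[≤1] p) holds; no prefix to check → satisfied.

Yes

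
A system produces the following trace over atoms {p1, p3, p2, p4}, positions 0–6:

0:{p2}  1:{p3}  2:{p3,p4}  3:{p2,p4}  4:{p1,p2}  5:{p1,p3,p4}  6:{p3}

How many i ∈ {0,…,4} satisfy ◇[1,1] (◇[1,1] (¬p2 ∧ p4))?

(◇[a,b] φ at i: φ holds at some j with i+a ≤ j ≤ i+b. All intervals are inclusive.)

Evaluate at each i in [0,4]:
  i=0: ✓ (witness j=1)
  i=1: ✗ (none in [2,2])
  i=2: ✗ (none in [3,3])
  i=3: ✓ (witness j=4)
  i=4: ✗ (none in [5,5])
Positions where it holds: {0, 3} → 2.

2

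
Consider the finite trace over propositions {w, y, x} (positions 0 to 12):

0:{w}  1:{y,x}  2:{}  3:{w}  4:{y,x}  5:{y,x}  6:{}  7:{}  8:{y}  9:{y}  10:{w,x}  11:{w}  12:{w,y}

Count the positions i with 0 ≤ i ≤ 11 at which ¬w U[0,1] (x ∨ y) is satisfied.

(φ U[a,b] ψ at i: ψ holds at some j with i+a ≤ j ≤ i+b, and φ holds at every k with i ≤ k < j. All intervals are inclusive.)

Evaluate at each i in [0,11]:
  i=0: ✗ (lhs fails at k=0 before rhs at j=1)
  i=1: ✓ (rhs at j=1)
  i=2: ✗ (no rhs in [2,3])
  i=3: ✗ (lhs fails at k=3 before rhs at j=4)
  i=4: ✓ (rhs at j=4)
  i=5: ✓ (rhs at j=5)
  i=6: ✗ (no rhs in [6,7])
  i=7: ✓ (rhs at j=8; lhs holds on [7,7])
  i=8: ✓ (rhs at j=8)
  i=9: ✓ (rhs at j=9)
  i=10: ✓ (rhs at j=10)
  i=11: ✗ (lhs fails at k=11 before rhs at j=12)
Positions where it holds: {1, 4, 5, 7, 8, 9, 10} → 7.

7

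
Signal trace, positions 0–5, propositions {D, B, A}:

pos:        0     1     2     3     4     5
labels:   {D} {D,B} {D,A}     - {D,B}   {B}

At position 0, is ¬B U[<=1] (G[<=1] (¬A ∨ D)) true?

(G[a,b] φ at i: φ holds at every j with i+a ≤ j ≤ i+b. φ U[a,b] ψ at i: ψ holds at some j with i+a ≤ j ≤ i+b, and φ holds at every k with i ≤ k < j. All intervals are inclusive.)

Need some j in [0,1] with G[<=1] (¬A ∨ D), and ¬B at every k in [0,j-1].
  j=0: G[<=1] (¬A ∨ D) holds; no prefix to check → satisfied.

Holds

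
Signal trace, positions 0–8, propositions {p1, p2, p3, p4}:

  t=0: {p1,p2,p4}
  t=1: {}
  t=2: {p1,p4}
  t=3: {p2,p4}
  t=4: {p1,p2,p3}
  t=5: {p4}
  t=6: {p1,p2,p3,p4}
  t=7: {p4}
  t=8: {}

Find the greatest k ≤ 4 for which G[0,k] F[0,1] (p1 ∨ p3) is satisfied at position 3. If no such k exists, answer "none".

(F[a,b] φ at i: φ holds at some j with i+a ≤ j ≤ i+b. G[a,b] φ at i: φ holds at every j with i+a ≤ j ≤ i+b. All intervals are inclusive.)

F[0,1] (p1 ∨ p3) must hold from j=3 onward; find where it first fails.
  j=3: holds
  j=4: holds
  j=5: holds
  j=6: holds
  j=7: fails
Holds on [3,6], so largest k = 3.

3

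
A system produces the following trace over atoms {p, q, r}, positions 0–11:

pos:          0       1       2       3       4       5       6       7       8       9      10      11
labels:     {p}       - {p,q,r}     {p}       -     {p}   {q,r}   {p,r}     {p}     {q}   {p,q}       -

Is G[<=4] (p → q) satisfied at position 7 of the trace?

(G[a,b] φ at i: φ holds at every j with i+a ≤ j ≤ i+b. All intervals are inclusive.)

False

Check (p → q) at every j in [7,11]:
  j=7: antecedent true; consequent false → ✗
  j=8: antecedent true; consequent false → ✗
  j=9: antecedent false → ✓
  j=10: antecedent true; consequent true → ✓
  j=11: antecedent false → ✓
Fails at j=7 → formula fails.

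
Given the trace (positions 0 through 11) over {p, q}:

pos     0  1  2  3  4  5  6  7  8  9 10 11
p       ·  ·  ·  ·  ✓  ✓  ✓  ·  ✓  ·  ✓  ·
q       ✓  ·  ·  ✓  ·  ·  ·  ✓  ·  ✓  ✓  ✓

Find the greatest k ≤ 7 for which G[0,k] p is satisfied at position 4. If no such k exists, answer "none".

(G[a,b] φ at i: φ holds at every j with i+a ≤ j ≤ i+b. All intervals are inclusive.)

2

p must hold from j=4 onward; find where it first fails.
  j=4: holds
  j=5: holds
  j=6: holds
  j=7: fails
Holds on [4,6], so largest k = 2.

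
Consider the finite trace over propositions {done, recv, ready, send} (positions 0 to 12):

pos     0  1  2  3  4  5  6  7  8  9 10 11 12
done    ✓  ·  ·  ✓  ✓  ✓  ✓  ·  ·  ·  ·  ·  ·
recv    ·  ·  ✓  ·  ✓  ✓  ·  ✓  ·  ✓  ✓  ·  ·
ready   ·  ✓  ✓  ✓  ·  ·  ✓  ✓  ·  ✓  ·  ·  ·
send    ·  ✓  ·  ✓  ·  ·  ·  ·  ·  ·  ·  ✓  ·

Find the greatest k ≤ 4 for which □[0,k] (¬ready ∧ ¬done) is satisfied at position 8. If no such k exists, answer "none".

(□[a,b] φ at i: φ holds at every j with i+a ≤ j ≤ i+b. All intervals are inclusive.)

0

(¬ready ∧ ¬done) must hold from j=8 onward; find where it first fails.
  j=8: holds
  j=9: fails
Holds on [8,8], so largest k = 0.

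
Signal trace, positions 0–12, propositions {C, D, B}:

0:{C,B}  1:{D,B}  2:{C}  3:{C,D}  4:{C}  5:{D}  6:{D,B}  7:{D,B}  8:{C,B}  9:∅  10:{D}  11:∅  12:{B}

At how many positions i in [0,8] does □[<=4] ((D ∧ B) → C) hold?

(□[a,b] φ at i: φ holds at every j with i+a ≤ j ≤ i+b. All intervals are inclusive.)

1

Evaluate at each i in [0,8]:
  i=0: ✗ (fails at j=1)
  i=1: ✗ (fails at j=1)
  i=2: ✗ (fails at j=6)
  i=3: ✗ (fails at j=6)
  i=4: ✗ (fails at j=6)
  i=5: ✗ (fails at j=6)
  i=6: ✗ (fails at j=6)
  i=7: ✗ (fails at j=7)
  i=8: ✓ (all of [8,12])
Positions where it holds: {8} → 1.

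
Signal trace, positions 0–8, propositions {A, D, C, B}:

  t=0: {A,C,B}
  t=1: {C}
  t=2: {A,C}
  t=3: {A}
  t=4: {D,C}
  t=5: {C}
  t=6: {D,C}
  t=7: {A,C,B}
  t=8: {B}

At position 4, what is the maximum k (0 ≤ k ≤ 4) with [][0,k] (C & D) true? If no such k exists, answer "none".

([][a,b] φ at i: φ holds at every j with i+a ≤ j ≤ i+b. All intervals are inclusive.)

0

(C & D) must hold from j=4 onward; find where it first fails.
  j=4: holds
  j=5: fails
Holds on [4,4], so largest k = 0.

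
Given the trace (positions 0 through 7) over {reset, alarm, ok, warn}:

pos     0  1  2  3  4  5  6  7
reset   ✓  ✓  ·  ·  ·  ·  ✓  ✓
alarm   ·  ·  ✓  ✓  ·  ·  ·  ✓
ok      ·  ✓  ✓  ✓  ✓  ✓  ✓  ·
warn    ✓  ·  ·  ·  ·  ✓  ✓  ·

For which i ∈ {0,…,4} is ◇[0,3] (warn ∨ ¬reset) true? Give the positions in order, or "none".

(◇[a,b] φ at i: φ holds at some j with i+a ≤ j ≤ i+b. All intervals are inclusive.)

Evaluate at each i in [0,4]:
  i=0: ✓ (witness j=0)
  i=1: ✓ (witness j=2)
  i=2: ✓ (witness j=2)
  i=3: ✓ (witness j=3)
  i=4: ✓ (witness j=4)

0, 1, 2, 3, 4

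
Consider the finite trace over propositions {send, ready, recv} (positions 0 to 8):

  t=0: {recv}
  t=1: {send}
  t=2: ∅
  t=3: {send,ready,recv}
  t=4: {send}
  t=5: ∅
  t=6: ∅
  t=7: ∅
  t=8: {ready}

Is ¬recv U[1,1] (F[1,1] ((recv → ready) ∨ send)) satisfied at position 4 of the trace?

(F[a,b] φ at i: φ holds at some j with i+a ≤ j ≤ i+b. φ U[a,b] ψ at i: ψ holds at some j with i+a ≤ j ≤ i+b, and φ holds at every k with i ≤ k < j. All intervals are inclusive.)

Need some j in [5,5] with F[1,1] ((recv → ready) ∨ send), and ¬recv at every k in [4,j-1].
  j=5: F[1,1] ((recv → ready) ∨ send) holds; ¬recv holds at every k in [4,4] → satisfied.

Yes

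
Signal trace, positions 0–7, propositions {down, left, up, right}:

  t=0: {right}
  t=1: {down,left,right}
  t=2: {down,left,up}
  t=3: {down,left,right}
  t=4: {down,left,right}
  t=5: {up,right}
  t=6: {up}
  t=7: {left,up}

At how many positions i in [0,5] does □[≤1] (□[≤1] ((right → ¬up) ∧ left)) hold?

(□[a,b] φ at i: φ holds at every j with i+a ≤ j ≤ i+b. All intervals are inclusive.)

2

Evaluate at each i in [0,5]:
  i=0: ✗ (fails at j=0)
  i=1: ✓ (all of [1,2])
  i=2: ✓ (all of [2,3])
  i=3: ✗ (fails at j=4)
  i=4: ✗ (fails at j=4)
  i=5: ✗ (fails at j=5)
Positions where it holds: {1, 2} → 2.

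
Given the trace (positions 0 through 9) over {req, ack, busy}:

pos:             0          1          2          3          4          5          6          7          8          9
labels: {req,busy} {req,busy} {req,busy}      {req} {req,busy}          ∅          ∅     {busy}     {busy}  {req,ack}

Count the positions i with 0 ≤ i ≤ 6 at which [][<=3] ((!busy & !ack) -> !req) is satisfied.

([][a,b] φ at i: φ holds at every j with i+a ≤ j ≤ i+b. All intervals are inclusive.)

3

Evaluate at each i in [0,6]:
  i=0: ✗ (fails at j=3)
  i=1: ✗ (fails at j=3)
  i=2: ✗ (fails at j=3)
  i=3: ✗ (fails at j=3)
  i=4: ✓ (all of [4,7])
  i=5: ✓ (all of [5,8])
  i=6: ✓ (all of [6,9])
Positions where it holds: {4, 5, 6} → 3.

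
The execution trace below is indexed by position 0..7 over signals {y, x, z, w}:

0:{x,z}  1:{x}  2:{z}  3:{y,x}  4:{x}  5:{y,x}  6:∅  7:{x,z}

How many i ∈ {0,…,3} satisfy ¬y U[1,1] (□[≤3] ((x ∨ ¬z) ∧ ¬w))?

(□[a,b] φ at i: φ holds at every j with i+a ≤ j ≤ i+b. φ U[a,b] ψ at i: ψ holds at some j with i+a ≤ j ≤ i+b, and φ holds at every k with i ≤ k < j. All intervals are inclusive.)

1

Evaluate at each i in [0,3]:
  i=0: ✗ (no rhs in [1,1])
  i=1: ✗ (no rhs in [2,2])
  i=2: ✓ (rhs at j=3; lhs holds on [2,2])
  i=3: ✗ (lhs fails at k=3 before rhs at j=4)
Positions where it holds: {2} → 1.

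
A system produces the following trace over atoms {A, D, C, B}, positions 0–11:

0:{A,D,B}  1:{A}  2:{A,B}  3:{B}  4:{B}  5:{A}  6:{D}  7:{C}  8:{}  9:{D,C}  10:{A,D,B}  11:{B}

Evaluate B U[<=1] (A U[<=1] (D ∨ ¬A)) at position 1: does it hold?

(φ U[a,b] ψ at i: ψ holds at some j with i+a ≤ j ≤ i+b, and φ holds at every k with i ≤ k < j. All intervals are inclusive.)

Need some j in [1,2] with (A U[<=1] (D ∨ ¬A)), and B at every k in [1,j-1].
  j=1: (A U[<=1] (D ∨ ¬A)) — fails.
  j=2: (A U[<=1] (D ∨ ¬A)) holds, but B fails at k=1 → not this j.
No j in the window works → until fails.

Does not hold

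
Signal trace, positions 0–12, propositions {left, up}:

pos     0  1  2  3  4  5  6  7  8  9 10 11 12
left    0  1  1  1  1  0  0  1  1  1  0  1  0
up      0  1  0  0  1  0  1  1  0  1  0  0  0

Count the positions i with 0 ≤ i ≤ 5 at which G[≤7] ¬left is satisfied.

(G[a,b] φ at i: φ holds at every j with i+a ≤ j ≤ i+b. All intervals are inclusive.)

Evaluate at each i in [0,5]:
  i=0: ✗ (fails at j=1)
  i=1: ✗ (fails at j=1)
  i=2: ✗ (fails at j=2)
  i=3: ✗ (fails at j=3)
  i=4: ✗ (fails at j=4)
  i=5: ✗ (fails at j=7)
Positions where it holds: {} → 0.

0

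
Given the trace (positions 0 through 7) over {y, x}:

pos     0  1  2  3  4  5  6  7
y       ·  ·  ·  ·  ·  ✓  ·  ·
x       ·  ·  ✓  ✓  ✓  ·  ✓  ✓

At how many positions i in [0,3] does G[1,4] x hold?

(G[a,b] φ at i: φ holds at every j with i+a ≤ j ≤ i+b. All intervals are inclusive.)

0

Evaluate at each i in [0,3]:
  i=0: ✗ (fails at j=1)
  i=1: ✗ (fails at j=5)
  i=2: ✗ (fails at j=5)
  i=3: ✗ (fails at j=5)
Positions where it holds: {} → 0.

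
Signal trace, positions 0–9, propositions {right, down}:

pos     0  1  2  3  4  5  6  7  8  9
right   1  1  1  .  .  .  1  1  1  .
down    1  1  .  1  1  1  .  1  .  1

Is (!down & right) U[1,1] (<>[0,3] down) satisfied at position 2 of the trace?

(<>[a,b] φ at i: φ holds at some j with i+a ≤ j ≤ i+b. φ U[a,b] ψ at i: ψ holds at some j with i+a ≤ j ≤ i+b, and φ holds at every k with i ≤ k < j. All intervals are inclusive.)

True

Need some j in [3,3] with <>[0,3] down, and (!down & right) at every k in [2,j-1].
  j=3: <>[0,3] down holds; (!down & right) holds at every k in [2,2] → satisfied.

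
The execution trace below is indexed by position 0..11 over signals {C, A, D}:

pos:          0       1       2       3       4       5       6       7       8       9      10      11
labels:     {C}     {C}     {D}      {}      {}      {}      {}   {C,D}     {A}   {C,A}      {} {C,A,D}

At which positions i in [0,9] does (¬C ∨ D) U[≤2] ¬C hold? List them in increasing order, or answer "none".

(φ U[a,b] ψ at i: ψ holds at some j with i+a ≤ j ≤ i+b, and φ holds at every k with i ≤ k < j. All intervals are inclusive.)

Evaluate at each i in [0,9]:
  i=0: ✗ (lhs fails at k=0 before rhs at j=2)
  i=1: ✗ (lhs fails at k=1 before rhs at j=2)
  i=2: ✓ (rhs at j=2)
  i=3: ✓ (rhs at j=3)
  i=4: ✓ (rhs at j=4)
  i=5: ✓ (rhs at j=5)
  i=6: ✓ (rhs at j=6)
  i=7: ✓ (rhs at j=8; lhs holds on [7,7])
  i=8: ✓ (rhs at j=8)
  i=9: ✗ (lhs fails at k=9 before rhs at j=10)

2, 3, 4, 5, 6, 7, 8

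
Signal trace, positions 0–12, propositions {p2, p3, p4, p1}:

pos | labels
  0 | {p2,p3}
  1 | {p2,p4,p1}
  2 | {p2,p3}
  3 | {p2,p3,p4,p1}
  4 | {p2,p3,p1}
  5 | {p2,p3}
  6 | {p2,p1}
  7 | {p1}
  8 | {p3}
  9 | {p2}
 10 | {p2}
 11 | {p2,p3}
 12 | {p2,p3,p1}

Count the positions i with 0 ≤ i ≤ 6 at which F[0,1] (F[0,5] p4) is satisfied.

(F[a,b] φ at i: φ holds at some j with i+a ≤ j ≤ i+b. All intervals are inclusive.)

Evaluate at each i in [0,6]:
  i=0: ✓ (witness j=0)
  i=1: ✓ (witness j=1)
  i=2: ✓ (witness j=2)
  i=3: ✓ (witness j=3)
  i=4: ✗ (none in [4,5])
  i=5: ✗ (none in [5,6])
  i=6: ✗ (none in [6,7])
Positions where it holds: {0, 1, 2, 3} → 4.

4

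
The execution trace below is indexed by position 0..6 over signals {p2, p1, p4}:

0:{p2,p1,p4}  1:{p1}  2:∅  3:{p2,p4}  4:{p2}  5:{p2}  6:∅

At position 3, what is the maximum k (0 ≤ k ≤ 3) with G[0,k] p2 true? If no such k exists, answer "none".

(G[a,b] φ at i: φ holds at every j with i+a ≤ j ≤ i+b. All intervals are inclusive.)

p2 must hold from j=3 onward; find where it first fails.
  j=3: holds
  j=4: holds
  j=5: holds
  j=6: fails
Holds on [3,5], so largest k = 2.

2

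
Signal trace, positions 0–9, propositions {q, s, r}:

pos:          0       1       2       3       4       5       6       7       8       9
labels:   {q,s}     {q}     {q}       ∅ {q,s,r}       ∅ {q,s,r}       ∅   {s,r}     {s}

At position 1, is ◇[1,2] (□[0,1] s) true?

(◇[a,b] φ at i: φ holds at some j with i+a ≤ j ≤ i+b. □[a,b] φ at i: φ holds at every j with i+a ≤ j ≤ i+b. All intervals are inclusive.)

False

Check □[0,1] s at each j in [2,3]:
  j=2: fails at 2
  j=3: fails at 3
No position in the window satisfies it → formula fails.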